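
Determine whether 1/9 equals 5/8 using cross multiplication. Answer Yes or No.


Cross multiply to check 1/9 = 5/8
Left cross product: 1 * 8 = 8
Right cross product: 9 * 5 = 45
8 != 45
Not equal, so proportions differ => No

No


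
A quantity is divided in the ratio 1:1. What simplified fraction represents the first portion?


Total parts = 1 + 1 = 2
First part fraction = 1/2
Simplify: 1/2 = 1/2

1/2


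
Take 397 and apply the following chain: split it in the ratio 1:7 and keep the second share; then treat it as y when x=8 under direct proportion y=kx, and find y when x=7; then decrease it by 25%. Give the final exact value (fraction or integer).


Start with 397.
Step 1: Split 1:7, second share = 397 * 7/8 = 2779/8
Step 2: Direct prop: k = (2779/8)/8; new y = k*7 = 2779/8*7/8 = 19453/64
Step 3: Decrease by 25%: 19453/64 * 75/100 = 58359/256
Final result = 58359/256

58359/256


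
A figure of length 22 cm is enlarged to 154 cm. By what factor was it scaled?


Original length = 22 cm
Scaled length = 154 cm
Scale factor = 154 / 22
= 7

7


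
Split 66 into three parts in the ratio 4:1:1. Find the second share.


Ratio = 4:1:1
Total parts = 4 + 1 + 1 = 6
Value per part = 66 / 6 = 11
First share = 4 * 11 = 44
Middle share = 1 * 11 = 11
Third share = 1 * 11 = 11

11


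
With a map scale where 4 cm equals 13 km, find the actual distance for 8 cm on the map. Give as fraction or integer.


Map scale: 4 cm = 13 km
Measured distance on map = 8 cm
Set up proportion: 8 * 13 / 4
= 104 / 4
= 26 km

26


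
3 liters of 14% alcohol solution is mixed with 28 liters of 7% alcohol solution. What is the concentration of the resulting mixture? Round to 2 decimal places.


Solute in mixture 1 = 14% of 3 L = 3*14/100 = 21/50 L
Solute in mixture 2 = 7% of 28 L = 28*7/100 = 49/25 L
Total solute = 21/50 + 49/25 = 119/50 L
Total volume = 3 + 28 = 31 L
Final concentration = 119/50/31 * 100 = 7.68%

7.68


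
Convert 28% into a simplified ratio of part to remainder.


Part = 28%, Remainder = 72%
Ratio = 28:72
GCD(28, 72) = 4
Simplify: 7:18 = 7:18

7:18


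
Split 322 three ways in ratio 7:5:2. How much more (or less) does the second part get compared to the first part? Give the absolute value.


Total parts = 7 + 5 + 2 = 14
Value per part = 322 / 14 = 23
Shares: 7*23=161, 5*23=115, 2*23=46
Second share = 115, first share = 161
Difference = |115 - 161| = 46

46


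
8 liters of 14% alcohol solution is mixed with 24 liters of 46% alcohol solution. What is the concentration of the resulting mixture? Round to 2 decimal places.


Solute in mixture 1 = 14% of 8 L = 8*14/100 = 28/25 L
Solute in mixture 2 = 46% of 24 L = 24*46/100 = 276/25 L
Total solute = 28/25 + 276/25 = 304/25 L
Total volume = 8 + 24 = 32 L
Final concentration = 304/25/32 * 100 = 38.00%

38.00


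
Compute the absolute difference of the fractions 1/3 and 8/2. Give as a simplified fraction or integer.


Simplify: 1/3 = 1/3 and 8/2 = 4
Find common denominator: LCD = 3
Convert: 1/3 and 12/3
Difference = |1 - 12|/3 = 11/3
Simplified = 11/3

11/3


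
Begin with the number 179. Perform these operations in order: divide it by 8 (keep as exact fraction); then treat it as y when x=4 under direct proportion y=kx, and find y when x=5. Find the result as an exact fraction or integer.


Start with 179.
Step 1: Divide by 8: 179 / 8 = 179/8
Step 2: Direct prop: k = (179/8)/4; new y = k*5 = 179/8*5/4 = 895/32
Final result = 895/32

895/32


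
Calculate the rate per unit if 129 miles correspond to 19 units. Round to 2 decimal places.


Total miles = 129
Number of units = 19
Unit rate = 129 / 19
= 6.79 miles per unit

6.79


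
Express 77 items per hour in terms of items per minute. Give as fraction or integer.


Converting from per hour to per minute
Rate = 77 items per hour
Divide by 60: 77/60
= 77/60 items per minute

77/60


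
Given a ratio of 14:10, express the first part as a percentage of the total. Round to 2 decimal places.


Total parts = 14 + 10 = 24
First part fraction = 14/24
Percentage = (14/24) * 100
= 0.583333 * 100
= 58.33%

58.33


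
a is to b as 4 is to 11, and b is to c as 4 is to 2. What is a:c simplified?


Given a:b = 4:11 and b:c = 4:2
Make b consistent. Multiply first ratio by 4: a:b = 16:44
Multiply second ratio by 11: b:c = 44:22
Now b = 44 in both, so a:b:c = 16:44:22
Therefore a:c = 16:22
Simplify by GCD: a:c = 8:11

8:11


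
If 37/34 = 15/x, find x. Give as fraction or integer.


Setting up: 37/34 = 15/x
Cross multiply: 37 * x = 34 * 15
37x = 510
x = 510/37
x = 510/37

510/37


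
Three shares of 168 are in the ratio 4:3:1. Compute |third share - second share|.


Total parts = 4 + 3 + 1 = 8
Value per part = 168 / 8 = 21
Shares: 4*21=84, 3*21=63, 1*21=21
Third share = 21, second share = 63
Difference = |21 - 63| = 42

42


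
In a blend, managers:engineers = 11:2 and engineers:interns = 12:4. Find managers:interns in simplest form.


Given a:b = 11:2 and b:c = 12:4
Make b consistent. Multiply first ratio by 12: a:b = 132:24
Multiply second ratio by 2: b:c = 24:8
Now b = 24 in both, so a:b:c = 132:24:8
Therefore a:c = 132:8
Simplify by GCD: a:c = 33:2

33:2


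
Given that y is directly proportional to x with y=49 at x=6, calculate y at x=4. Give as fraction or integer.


Direct proportion: y = kx
Find k: k = 49/6 = 49/6
Compute y at x=4: y = 49/6 * 4
y = 98/3

98/3


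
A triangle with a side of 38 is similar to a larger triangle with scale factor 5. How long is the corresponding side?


Similar triangles have proportional sides
Scale factor = 5
Smaller side = 38
Corresponding larger side = 38 * 5
= 190

190


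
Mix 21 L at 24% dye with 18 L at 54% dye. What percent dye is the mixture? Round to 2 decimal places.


Solute in mixture 1 = 24% of 21 L = 21*24/100 = 126/25 L
Solute in mixture 2 = 54% of 18 L = 18*54/100 = 243/25 L
Total solute = 126/25 + 243/25 = 369/25 L
Total volume = 21 + 18 = 39 L
Final concentration = 369/25/39 * 100 = 37.85%

37.85


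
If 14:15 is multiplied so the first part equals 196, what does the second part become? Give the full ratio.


Original ratio: 14:15
First term target: 196
Scale factor = 196 / 14 = 14
Multiply second term: 15 * 14 = 210
Equivalent ratio = 196:210

196:210


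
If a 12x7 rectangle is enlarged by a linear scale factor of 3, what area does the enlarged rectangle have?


Original dimensions: 12 x 7
Enlargement factor = 3
New width = 12 * 3 = 36
New height = 7 * 3 = 21
New area = 36 * 21 = 756

756


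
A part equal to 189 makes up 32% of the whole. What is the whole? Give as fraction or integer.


Given: 189 is 32% of the whole
Set up: 189 = 32/100 * whole
whole = 189 * 100 / 32
whole = 18900 / 32
whole = 4725/8

4725/8


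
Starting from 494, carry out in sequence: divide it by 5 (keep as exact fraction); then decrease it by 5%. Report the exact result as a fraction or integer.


Start with 494.
Step 1: Divide by 5: 494 / 5 = 494/5
Step 2: Decrease by 5%: 494/5 * 95/100 = 4693/50
Final result = 4693/50

4693/50


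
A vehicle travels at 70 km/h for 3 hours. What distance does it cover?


Using distance = speed * time
Speed = 70 km/h
Time = 3 hours
Distance = 70 * 3
= 210 km

210


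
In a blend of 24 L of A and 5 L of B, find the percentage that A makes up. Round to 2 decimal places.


Volume of A = 24 L
Volume of B = 5 L
Total volume = 24 + 5 = 29 L
Percentage of A = (24/29) * 100
= 82.76%

82.76


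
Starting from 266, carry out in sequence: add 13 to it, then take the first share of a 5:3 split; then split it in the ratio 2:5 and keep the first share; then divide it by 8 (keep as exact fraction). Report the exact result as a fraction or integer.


Start with 266.
Step 1: Add 13: 266+13=279; split 5:3 first = 279*5/8 = 1395/8
Step 2: Split 2:5, first share = 1395/8 * 2/7 = 1395/28
Step 3: Divide by 8: 1395/28 / 8 = 1395/224
Final result = 1395/224

1395/224


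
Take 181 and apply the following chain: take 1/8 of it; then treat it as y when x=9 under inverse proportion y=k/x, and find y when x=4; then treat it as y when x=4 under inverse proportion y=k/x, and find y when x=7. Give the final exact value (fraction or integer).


Start with 181.
Step 1: Take 1/8: 181 * 1/8 = 181/8
Step 2: Inverse prop: k = (181/8)*9; new y = k/4 = 181/8*9/4 = 1629/32
Step 3: Inverse prop: k = (1629/32)*4; new y = k/7 = 1629/32*4/7 = 1629/56
Final result = 1629/56

1629/56


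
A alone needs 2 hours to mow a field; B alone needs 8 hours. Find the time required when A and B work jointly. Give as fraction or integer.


Rate of A = 1/2 job per hour
Rate of B = 1/8 job per hour
Combined rate = 1/2 + 1/8
Find common denominator: (8 + 2)/(2*8) = 10/16
Combined rate = 5/8 job per hour
Time together = 1 / (5/8) = 8/5 hours

8/5


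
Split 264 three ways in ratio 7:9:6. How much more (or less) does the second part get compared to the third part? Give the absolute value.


Total parts = 7 + 9 + 6 = 22
Value per part = 264 / 22 = 12
Shares: 7*12=84, 9*12=108, 6*12=72
Second share = 108, third share = 72
Difference = |108 - 72| = 36

36


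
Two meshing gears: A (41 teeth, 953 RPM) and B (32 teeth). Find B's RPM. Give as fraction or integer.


Gear ratio: teeth_A * RPM_A = teeth_B * RPM_B
41 * 953 = 32 * RPM_B
39073 = 32 * RPM_B
RPM_B = 39073 / 32
RPM_B = 39073/32

39073/32


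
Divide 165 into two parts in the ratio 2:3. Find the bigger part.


Total parts = 2 + 3 = 5
Value per part = 165 / 5 = 33
First share = 2 * 33 = 66
Second share = 3 * 33 = 99
Larger share = 99

99


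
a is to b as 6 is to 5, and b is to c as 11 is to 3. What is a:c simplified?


Given a:b = 6:5 and b:c = 11:3
Make b consistent. Multiply first ratio by 11: a:b = 66:55
Multiply second ratio by 5: b:c = 55:15
Now b = 55 in both, so a:b:c = 66:55:15
Therefore a:c = 66:15
Simplify by GCD: a:c = 22:5

22:5


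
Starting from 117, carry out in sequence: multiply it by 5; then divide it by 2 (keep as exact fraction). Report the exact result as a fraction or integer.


Start with 117.
Step 1: Multiply by 5: 117 * 5 = 585
Step 2: Divide by 2: 585 / 2 = 585/2
Final result = 585/2

585/2


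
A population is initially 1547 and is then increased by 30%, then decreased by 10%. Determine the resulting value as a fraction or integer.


Start: 1547
Step 1: increase by 30% => multiply by 130/100
  1547 * 130/100 = 20111/10
Step 2: decrease by 10% => multiply by 90/100
  20111/10 * 90/100 = 180999/100
Final value = 180999/100

180999/100


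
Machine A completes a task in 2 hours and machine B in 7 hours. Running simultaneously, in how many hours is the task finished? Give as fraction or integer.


Rate of A = 1/2 job per hour
Rate of B = 1/7 job per hour
Combined rate = 1/2 + 1/7
Find common denominator: (7 + 2)/(2*7) = 9/14
Combined rate = 9/14 job per hour
Time together = 1 / (9/14) = 14/9 hours

14/9


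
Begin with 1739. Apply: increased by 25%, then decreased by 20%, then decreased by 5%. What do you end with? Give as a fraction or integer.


Start: 1739
Step 1: increase by 25% => multiply by 125/100
  1739 * 125/100 = 8695/4
Step 2: decrease by 20% => multiply by 80/100
  8695/4 * 80/100 = 1739
Step 3: decrease by 5% => multiply by 95/100
  1739 * 95/100 = 33041/20
Final value = 33041/20

33041/20


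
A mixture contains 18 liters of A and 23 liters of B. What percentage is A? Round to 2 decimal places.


Volume of A = 18 L
Volume of B = 23 L
Total volume = 18 + 23 = 41 L
Percentage of A = (18/41) * 100
= 43.90%

43.90


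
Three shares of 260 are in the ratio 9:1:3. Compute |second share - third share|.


Total parts = 9 + 1 + 3 = 13
Value per part = 260 / 13 = 20
Shares: 9*20=180, 1*20=20, 3*20=60
Second share = 20, third share = 60
Difference = |20 - 60| = 40

40


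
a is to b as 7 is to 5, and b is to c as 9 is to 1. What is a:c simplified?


Given a:b = 7:5 and b:c = 9:1
Make b consistent. Multiply first ratio by 9: a:b = 63:45
Multiply second ratio by 5: b:c = 45:5
Now b = 45 in both, so a:b:c = 63:45:5
Therefore a:c = 63:5
Simplify by GCD: a:c = 63:5

63:5


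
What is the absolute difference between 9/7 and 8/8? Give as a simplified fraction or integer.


Simplify: 9/7 = 9/7 and 8/8 = 1
Find common denominator: LCD = 7
Convert: 9/7 and 7/7
Difference = |9 - 7|/7 = 2/7
Simplified = 2/7

2/7


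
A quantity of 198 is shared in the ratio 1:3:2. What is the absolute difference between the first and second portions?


Total parts = 1 + 3 + 2 = 6
Value per part = 198 / 6 = 33
Shares: 1*33=33, 3*33=99, 2*33=66
First share = 33, second share = 99
Difference = |33 - 99| = 66

66


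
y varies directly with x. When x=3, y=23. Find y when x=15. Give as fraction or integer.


Direct proportion: y = kx
Find k: k = 23/3 = 23/3
Compute y at x=15: y = 23/3 * 15
y = 115

115


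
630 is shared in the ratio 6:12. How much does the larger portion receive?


Total parts = 6 + 12 = 18
Value per part = 630 / 18 = 35
First share = 6 * 35 = 210
Second share = 12 * 35 = 420
Larger share = 420

420


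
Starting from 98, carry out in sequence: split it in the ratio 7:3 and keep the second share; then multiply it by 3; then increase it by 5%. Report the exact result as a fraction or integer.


Start with 98.
Step 1: Split 7:3, second share = 98 * 3/10 = 147/5
Step 2: Multiply by 3: 147/5 * 3 = 441/5
Step 3: Increase by 5%: 441/5 * 105/100 = 9261/100
Final result = 9261/100

9261/100


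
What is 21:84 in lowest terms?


Find GCD(21, 84)
GCD = 21
Divide both by 21: 21/21 = 1, 84/21 = 4
Simplified ratio = 1:4

1:4


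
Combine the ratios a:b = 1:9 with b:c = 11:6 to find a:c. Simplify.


Given a:b = 1:9 and b:c = 11:6
Make b consistent. Multiply first ratio by 11: a:b = 11:99
Multiply second ratio by 9: b:c = 99:54
Now b = 99 in both, so a:b:c = 11:99:54
Therefore a:c = 11:54
Simplify by GCD: a:c = 11:54

11:54


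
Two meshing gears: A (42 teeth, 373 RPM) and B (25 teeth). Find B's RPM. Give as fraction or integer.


Gear ratio: teeth_A * RPM_A = teeth_B * RPM_B
42 * 373 = 25 * RPM_B
15666 = 25 * RPM_B
RPM_B = 15666 / 25
RPM_B = 15666/25

15666/25


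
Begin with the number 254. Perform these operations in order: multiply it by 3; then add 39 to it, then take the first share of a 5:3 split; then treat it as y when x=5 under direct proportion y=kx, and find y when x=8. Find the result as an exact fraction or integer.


Start with 254.
Step 1: Multiply by 3: 254 * 3 = 762
Step 2: Add 39: 762+39=801; split 5:3 first = 801*5/8 = 4005/8
Step 3: Direct prop: k = (4005/8)/5; new y = k*8 = 4005/8*8/5 = 801
Final result = 801

801


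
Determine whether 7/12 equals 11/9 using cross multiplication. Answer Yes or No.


Cross multiply to check 7/12 = 11/9
Left cross product: 7 * 9 = 63
Right cross product: 12 * 11 = 132
63 != 132
Not equal, so proportions differ => No

No


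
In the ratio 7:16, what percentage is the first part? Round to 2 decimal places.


Total parts = 7 + 16 = 23
First part fraction = 7/23
Percentage = (7/23) * 100
= 0.304348 * 100
= 30.43%

30.43


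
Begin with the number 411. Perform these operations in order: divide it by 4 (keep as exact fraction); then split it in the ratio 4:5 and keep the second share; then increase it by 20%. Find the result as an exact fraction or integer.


Start with 411.
Step 1: Divide by 4: 411 / 4 = 411/4
Step 2: Split 4:5, second share = 411/4 * 5/9 = 685/12
Step 3: Increase by 20%: 685/12 * 120/100 = 137/2
Final result = 137/2

137/2


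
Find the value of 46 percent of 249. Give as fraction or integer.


Compute 46% of 249
Convert percentage: 46% = 46/100
Multiply: 249 * 46/100
= 11454/100
= 5727/50

5727/50


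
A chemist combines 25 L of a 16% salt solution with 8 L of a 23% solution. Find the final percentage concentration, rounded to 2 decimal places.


Solute in mixture 1 = 16% of 25 L = 25*16/100 = 4 L
Solute in mixture 2 = 23% of 8 L = 8*23/100 = 46/25 L
Total solute = 4 + 46/25 = 146/25 L
Total volume = 25 + 8 = 33 L
Final concentration = 146/25/33 * 100 = 17.70%

17.70


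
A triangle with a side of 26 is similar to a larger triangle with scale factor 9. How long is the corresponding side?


Similar triangles have proportional sides
Scale factor = 9
Smaller side = 26
Corresponding larger side = 26 * 9
= 234

234


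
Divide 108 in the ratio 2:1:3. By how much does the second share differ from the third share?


Total parts = 2 + 1 + 3 = 6
Value per part = 108 / 6 = 18
Shares: 2*18=36, 1*18=18, 3*18=54
Second share = 18, third share = 54
Difference = |18 - 54| = 36

36


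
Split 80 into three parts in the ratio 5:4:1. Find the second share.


Ratio = 5:4:1
Total parts = 5 + 4 + 1 = 10
Value per part = 80 / 10 = 8
First share = 5 * 8 = 40
Middle share = 4 * 8 = 32
Third share = 1 * 8 = 8

32


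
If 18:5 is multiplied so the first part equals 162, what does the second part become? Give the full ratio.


Original ratio: 18:5
First term target: 162
Scale factor = 162 / 18 = 9
Multiply second term: 5 * 9 = 45
Equivalent ratio = 162:45

162:45


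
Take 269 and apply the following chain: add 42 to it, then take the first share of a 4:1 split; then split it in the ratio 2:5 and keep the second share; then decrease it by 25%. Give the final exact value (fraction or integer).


Start with 269.
Step 1: Add 42: 269+42=311; split 4:1 first = 311*4/5 = 1244/5
Step 2: Split 2:5, second share = 1244/5 * 5/7 = 1244/7
Step 3: Decrease by 25%: 1244/7 * 75/100 = 933/7
Final result = 933/7

933/7


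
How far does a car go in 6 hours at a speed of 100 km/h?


Using distance = speed * time
Speed = 100 km/h
Time = 6 hours
Distance = 100 * 6
= 600 km

600


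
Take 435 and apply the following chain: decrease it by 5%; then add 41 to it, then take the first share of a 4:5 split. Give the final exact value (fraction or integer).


Start with 435.
Step 1: Decrease by 5%: 435 * 95/100 = 1653/4
Step 2: Add 41: 1653/4+41=1817/4; split 4:5 first = 1817/4*4/9 = 1817/9
Final result = 1817/9

1817/9


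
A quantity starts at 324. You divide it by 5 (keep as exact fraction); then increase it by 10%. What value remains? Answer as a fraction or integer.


Start with 324.
Step 1: Divide by 5: 324 / 5 = 324/5
Step 2: Increase by 10%: 324/5 * 110/100 = 1782/25
Final result = 1782/25

1782/25


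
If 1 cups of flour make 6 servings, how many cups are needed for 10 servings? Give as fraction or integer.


Original: 1 cups for 6 servings
Target servings = 10
Scaling factor = 10/6
New amount = 1 * 10/6
= 10/6
= 5/3 cups

5/3


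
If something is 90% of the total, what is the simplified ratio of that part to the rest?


Part = 90%, Remainder = 10%
Ratio = 90:10
GCD(90, 10) = 10
Simplify: 9:1 = 9:1

9:1


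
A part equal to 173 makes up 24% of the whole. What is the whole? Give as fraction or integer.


Given: 173 is 24% of the whole
Set up: 173 = 24/100 * whole
whole = 173 * 100 / 24
whole = 17300 / 24
whole = 4325/6

4325/6


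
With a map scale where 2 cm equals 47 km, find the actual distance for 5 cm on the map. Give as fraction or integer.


Map scale: 2 cm = 47 km
Measured distance on map = 5 cm
Set up proportion: 5 * 47 / 2
= 235 / 2
= 235/2 km

235/2


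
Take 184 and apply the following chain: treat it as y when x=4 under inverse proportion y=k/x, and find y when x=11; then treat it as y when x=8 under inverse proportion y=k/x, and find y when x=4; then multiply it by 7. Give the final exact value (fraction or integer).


Start with 184.
Step 1: Inverse prop: k = (184)*4; new y = k/11 = 184*4/11 = 736/11
Step 2: Inverse prop: k = (736/11)*8; new y = k/4 = 736/11*8/4 = 1472/11
Step 3: Multiply by 7: 1472/11 * 7 = 10304/11
Final result = 10304/11

10304/11


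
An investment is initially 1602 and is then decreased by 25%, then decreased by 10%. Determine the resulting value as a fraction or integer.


Start: 1602
Step 1: decrease by 25% => multiply by 75/100
  1602 * 75/100 = 2403/2
Step 2: decrease by 10% => multiply by 90/100
  2403/2 * 90/100 = 21627/20
Final value = 21627/20

21627/20


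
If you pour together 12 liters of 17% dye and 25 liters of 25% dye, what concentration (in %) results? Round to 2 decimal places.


Solute in mixture 1 = 17% of 12 L = 12*17/100 = 51/25 L
Solute in mixture 2 = 25% of 25 L = 25*25/100 = 25/4 L
Total solute = 51/25 + 25/4 = 829/100 L
Total volume = 12 + 25 = 37 L
Final concentration = 829/100/37 * 100 = 22.41%

22.41


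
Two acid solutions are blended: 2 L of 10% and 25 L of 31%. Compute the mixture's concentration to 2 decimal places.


Solute in mixture 1 = 10% of 2 L = 2*10/100 = 1/5 L
Solute in mixture 2 = 31% of 25 L = 25*31/100 = 31/4 L
Total solute = 1/5 + 31/4 = 159/20 L
Total volume = 2 + 25 = 27 L
Final concentration = 159/20/27 * 100 = 29.44%

29.44


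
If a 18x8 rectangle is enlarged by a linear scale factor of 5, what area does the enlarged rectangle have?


Original dimensions: 18 x 8
Enlargement factor = 5
New width = 18 * 5 = 90
New height = 8 * 5 = 40
New area = 90 * 40 = 3600

3600


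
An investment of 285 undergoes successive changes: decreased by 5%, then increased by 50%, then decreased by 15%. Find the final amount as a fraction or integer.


Start: 285
Step 1: decrease by 5% => multiply by 95/100
  285 * 95/100 = 1083/4
Step 2: increase by 50% => multiply by 150/100
  1083/4 * 150/100 = 3249/8
Step 3: decrease by 15% => multiply by 85/100
  3249/8 * 85/100 = 55233/160
Final value = 55233/160

55233/160


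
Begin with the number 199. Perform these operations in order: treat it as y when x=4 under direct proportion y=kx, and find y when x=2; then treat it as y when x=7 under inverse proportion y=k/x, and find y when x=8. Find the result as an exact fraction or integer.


Start with 199.
Step 1: Direct prop: k = (199)/4; new y = k*2 = 199*2/4 = 199/2
Step 2: Inverse prop: k = (199/2)*7; new y = k/8 = 199/2*7/8 = 1393/16
Final result = 1393/16

1393/16


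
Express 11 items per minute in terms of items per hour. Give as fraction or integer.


Converting from per minute to per hour
Rate = 11 items per minute
Multiply by 60: 11 * 60
= 660 items per hour

660


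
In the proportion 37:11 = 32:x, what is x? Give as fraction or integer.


Setting up: 37/11 = 32/x
Cross multiply: 37 * x = 11 * 32
37x = 352
x = 352/37
x = 352/37

352/37


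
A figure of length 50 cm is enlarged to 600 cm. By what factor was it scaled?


Original length = 50 cm
Scaled length = 600 cm
Scale factor = 600 / 50
= 12

12


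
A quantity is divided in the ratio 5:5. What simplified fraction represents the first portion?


Total parts = 5 + 5 = 10
First part fraction = 5/10
Simplify: 5/10 = 1/2

1/2


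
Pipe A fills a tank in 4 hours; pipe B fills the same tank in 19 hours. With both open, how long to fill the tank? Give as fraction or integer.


Rate of A = 1/4 job per hour
Rate of B = 1/19 job per hour
Combined rate = 1/4 + 1/19
Find common denominator: (19 + 4)/(4*19) = 23/76
Combined rate = 23/76 job per hour
Time together = 1 / (23/76) = 76/23 hours

76/23


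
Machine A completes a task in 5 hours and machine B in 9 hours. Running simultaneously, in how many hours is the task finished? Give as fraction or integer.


Rate of A = 1/5 job per hour
Rate of B = 1/9 job per hour
Combined rate = 1/5 + 1/9
Find common denominator: (9 + 5)/(5*9) = 14/45
Combined rate = 14/45 job per hour
Time together = 1 / (14/45) = 45/14 hours

45/14


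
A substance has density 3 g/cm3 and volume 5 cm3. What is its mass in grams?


Using mass = density * volume
Density = 3 g/cm3
Volume = 5 cm3
Mass = 3 * 5
= 15 g

15


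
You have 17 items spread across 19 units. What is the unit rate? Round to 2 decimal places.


Total items = 17
Number of units = 19
Unit rate = 17 / 19
= 0.89 items per unit

0.89


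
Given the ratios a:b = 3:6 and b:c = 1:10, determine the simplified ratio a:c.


Given a:b = 3:6 and b:c = 1:10
Make b consistent. Multiply first ratio by 1: a:b = 3:6
Multiply second ratio by 6: b:c = 6:60
Now b = 6 in both, so a:b:c = 3:6:60
Therefore a:c = 3:60
Simplify by GCD: a:c = 1:20

1:20


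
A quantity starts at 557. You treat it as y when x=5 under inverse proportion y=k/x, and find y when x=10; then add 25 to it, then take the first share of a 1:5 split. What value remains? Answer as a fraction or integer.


Start with 557.
Step 1: Inverse prop: k = (557)*5; new y = k/10 = 557*5/10 = 557/2
Step 2: Add 25: 557/2+25=607/2; split 1:5 first = 607/2*1/6 = 607/12
Final result = 607/12

607/12


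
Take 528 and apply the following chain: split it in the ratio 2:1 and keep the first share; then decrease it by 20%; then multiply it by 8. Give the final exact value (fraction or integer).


Start with 528.
Step 1: Split 2:1, first share = 528 * 2/3 = 352
Step 2: Decrease by 20%: 352 * 80/100 = 1408/5
Step 3: Multiply by 8: 1408/5 * 8 = 11264/5
Final result = 11264/5

11264/5


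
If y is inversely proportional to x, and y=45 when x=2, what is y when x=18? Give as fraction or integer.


Inverse proportion: y = k/x
Find k: k = 2 * 45 = 90
Compute y at x=18: y = 90/18
y = 5

5


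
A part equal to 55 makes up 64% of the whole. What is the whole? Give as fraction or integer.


Given: 55 is 64% of the whole
Set up: 55 = 64/100 * whole
whole = 55 * 100 / 64
whole = 5500 / 64
whole = 1375/16

1375/16


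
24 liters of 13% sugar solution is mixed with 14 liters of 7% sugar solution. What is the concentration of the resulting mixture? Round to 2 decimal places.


Solute in mixture 1 = 13% of 24 L = 24*13/100 = 78/25 L
Solute in mixture 2 = 7% of 14 L = 14*7/100 = 49/50 L
Total solute = 78/25 + 49/50 = 41/10 L
Total volume = 24 + 14 = 38 L
Final concentration = 41/10/38 * 100 = 10.79%

10.79


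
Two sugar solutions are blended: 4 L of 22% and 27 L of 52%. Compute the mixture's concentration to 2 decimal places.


Solute in mixture 1 = 22% of 4 L = 4*22/100 = 22/25 L
Solute in mixture 2 = 52% of 27 L = 27*52/100 = 351/25 L
Total solute = 22/25 + 351/25 = 373/25 L
Total volume = 4 + 27 = 31 L
Final concentration = 373/25/31 * 100 = 48.13%

48.13


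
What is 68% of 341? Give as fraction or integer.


Compute 68% of 341
Convert percentage: 68% = 68/100
Multiply: 341 * 68/100
= 23188/100
= 5797/25

5797/25


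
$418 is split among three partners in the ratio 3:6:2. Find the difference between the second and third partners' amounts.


Total parts = 3 + 6 + 2 = 11
Value per part = 418 / 11 = 38
Shares: 3*38=114, 6*38=228, 2*38=76
Second share = 228, third share = 76
Difference = |228 - 76| = 152

152


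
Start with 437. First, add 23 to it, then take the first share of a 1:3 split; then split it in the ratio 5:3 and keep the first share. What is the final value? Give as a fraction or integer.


Start with 437.
Step 1: Add 23: 437+23=460; split 1:3 first = 460*1/4 = 115
Step 2: Split 5:3, first share = 115 * 5/8 = 575/8
Final result = 575/8

575/8


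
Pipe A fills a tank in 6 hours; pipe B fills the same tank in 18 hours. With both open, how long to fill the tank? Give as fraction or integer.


Rate of A = 1/6 job per hour
Rate of B = 1/18 job per hour
Combined rate = 1/6 + 1/18
Find common denominator: (18 + 6)/(6*18) = 24/108
Combined rate = 2/9 job per hour
Time together = 1 / (2/9) = 9/2 hours

9/2


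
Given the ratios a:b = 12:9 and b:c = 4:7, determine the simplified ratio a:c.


Given a:b = 12:9 and b:c = 4:7
Make b consistent. Multiply first ratio by 4: a:b = 48:36
Multiply second ratio by 9: b:c = 36:63
Now b = 36 in both, so a:b:c = 48:36:63
Therefore a:c = 48:63
Simplify by GCD: a:c = 16:21

16:21


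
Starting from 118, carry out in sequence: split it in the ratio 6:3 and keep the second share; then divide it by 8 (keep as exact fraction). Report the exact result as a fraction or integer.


Start with 118.
Step 1: Split 6:3, second share = 118 * 3/9 = 118/3
Step 2: Divide by 8: 118/3 / 8 = 59/12
Final result = 59/12

59/12


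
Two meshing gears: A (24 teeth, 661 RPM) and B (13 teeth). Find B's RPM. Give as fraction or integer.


Gear ratio: teeth_A * RPM_A = teeth_B * RPM_B
24 * 661 = 13 * RPM_B
15864 = 13 * RPM_B
RPM_B = 15864 / 13
RPM_B = 15864/13

15864/13


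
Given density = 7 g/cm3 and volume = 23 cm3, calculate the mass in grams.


Using mass = density * volume
Density = 7 g/cm3
Volume = 23 cm3
Mass = 7 * 23
= 161 g

161


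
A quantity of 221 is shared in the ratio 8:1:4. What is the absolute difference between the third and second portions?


Total parts = 8 + 1 + 4 = 13
Value per part = 221 / 13 = 17
Shares: 8*17=136, 1*17=17, 4*17=68
Third share = 68, second share = 17
Difference = |68 - 17| = 51

51


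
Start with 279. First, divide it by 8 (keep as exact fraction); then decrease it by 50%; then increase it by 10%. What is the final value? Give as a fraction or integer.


Start with 279.
Step 1: Divide by 8: 279 / 8 = 279/8
Step 2: Decrease by 50%: 279/8 * 50/100 = 279/16
Step 3: Increase by 10%: 279/16 * 110/100 = 3069/160
Final result = 3069/160

3069/160


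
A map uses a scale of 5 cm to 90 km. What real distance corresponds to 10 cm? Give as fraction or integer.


Map scale: 5 cm = 90 km
Measured distance on map = 10 cm
Set up proportion: 10 * 90 / 5
= 900 / 5
= 180 km

180


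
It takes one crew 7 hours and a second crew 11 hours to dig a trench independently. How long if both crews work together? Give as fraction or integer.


Rate of A = 1/7 job per hour
Rate of B = 1/11 job per hour
Combined rate = 1/7 + 1/11
Find common denominator: (11 + 7)/(7*11) = 18/77
Combined rate = 18/77 job per hour
Time together = 1 / (18/77) = 77/18 hours

77/18


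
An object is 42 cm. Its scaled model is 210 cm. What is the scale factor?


Original length = 42 cm
Scaled length = 210 cm
Scale factor = 210 / 42
= 5

5


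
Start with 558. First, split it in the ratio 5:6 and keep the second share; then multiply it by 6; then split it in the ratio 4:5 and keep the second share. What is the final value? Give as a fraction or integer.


Start with 558.
Step 1: Split 5:6, second share = 558 * 6/11 = 3348/11
Step 2: Multiply by 6: 3348/11 * 6 = 20088/11
Step 3: Split 4:5, second share = 20088/11 * 5/9 = 11160/11
Final result = 11160/11

11160/11


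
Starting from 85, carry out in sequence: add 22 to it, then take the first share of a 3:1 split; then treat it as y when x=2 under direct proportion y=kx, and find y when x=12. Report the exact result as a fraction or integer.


Start with 85.
Step 1: Add 22: 85+22=107; split 3:1 first = 107*3/4 = 321/4
Step 2: Direct prop: k = (321/4)/2; new y = k*12 = 321/4*12/2 = 963/2
Final result = 963/2

963/2


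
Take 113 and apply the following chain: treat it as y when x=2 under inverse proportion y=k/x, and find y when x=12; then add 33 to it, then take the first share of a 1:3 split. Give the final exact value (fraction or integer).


Start with 113.
Step 1: Inverse prop: k = (113)*2; new y = k/12 = 113*2/12 = 113/6
Step 2: Add 33: 113/6+33=311/6; split 1:3 first = 311/6*1/4 = 311/24
Final result = 311/24

311/24


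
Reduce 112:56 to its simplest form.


Find GCD(112, 56)
GCD = 56
Divide both by 56: 112/56 = 2, 56/56 = 1
Simplified ratio = 2:1

2:1


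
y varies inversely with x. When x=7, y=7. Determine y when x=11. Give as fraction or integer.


Inverse proportion: y = k/x
Find k: k = 7 * 7 = 49
Compute y at x=11: y = 49/11
y = 49/11

49/11


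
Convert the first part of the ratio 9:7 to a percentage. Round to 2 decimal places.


Total parts = 9 + 7 = 16
First part fraction = 9/16
Percentage = (9/16) * 100
= 0.5625 * 100
= 56.25%

56.25


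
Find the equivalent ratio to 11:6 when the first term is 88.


Original ratio: 11:6
First term target: 88
Scale factor = 88 / 11 = 8
Multiply second term: 6 * 8 = 48
Equivalent ratio = 88:48

88:48


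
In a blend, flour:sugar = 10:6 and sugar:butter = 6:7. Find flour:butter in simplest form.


Given a:b = 10:6 and b:c = 6:7
Make b consistent. Multiply first ratio by 6: a:b = 60:36
Multiply second ratio by 6: b:c = 36:42
Now b = 36 in both, so a:b:c = 60:36:42
Therefore a:c = 60:42
Simplify by GCD: a:c = 10:7

10:7


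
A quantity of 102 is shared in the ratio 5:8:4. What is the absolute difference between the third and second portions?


Total parts = 5 + 8 + 4 = 17
Value per part = 102 / 17 = 6
Shares: 5*6=30, 8*6=48, 4*6=24
Third share = 24, second share = 48
Difference = |24 - 48| = 24

24


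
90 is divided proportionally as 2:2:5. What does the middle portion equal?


Ratio = 2:2:5
Total parts = 2 + 2 + 5 = 9
Value per part = 90 / 9 = 10
First share = 2 * 10 = 20
Middle share = 2 * 10 = 20
Third share = 5 * 10 = 50

20


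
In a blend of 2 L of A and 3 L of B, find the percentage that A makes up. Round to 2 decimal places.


Volume of A = 2 L
Volume of B = 3 L
Total volume = 2 + 3 = 5 L
Percentage of A = (2/5) * 100
= 40.00%

40.00


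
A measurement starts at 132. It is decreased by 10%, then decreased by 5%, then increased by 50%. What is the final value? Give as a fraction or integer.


Start: 132
Step 1: decrease by 10% => multiply by 90/100
  132 * 90/100 = 594/5
Step 2: decrease by 5% => multiply by 95/100
  594/5 * 95/100 = 5643/50
Step 3: increase by 50% => multiply by 150/100
  5643/50 * 150/100 = 16929/100
Final value = 16929/100

16929/100


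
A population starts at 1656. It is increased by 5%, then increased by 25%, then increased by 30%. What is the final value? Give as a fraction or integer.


Start: 1656
Step 1: increase by 5% => multiply by 105/100
  1656 * 105/100 = 8694/5
Step 2: increase by 25% => multiply by 125/100
  8694/5 * 125/100 = 4347/2
Step 3: increase by 30% => multiply by 130/100
  4347/2 * 130/100 = 56511/20
Final value = 56511/20

56511/20


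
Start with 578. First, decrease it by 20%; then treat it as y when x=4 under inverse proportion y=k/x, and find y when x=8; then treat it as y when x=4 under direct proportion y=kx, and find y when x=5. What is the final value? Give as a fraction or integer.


Start with 578.
Step 1: Decrease by 20%: 578 * 80/100 = 2312/5
Step 2: Inverse prop: k = (2312/5)*4; new y = k/8 = 2312/5*4/8 = 1156/5
Step 3: Direct prop: k = (1156/5)/4; new y = k*5 = 1156/5*5/4 = 289
Final result = 289

289


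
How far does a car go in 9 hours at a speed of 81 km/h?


Using distance = speed * time
Speed = 81 km/h
Time = 9 hours
Distance = 81 * 9
= 729 km

729


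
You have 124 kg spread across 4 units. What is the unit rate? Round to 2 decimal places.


Total kg = 124
Number of units = 4
Unit rate = 124 / 4
= 31 kg per unit

31


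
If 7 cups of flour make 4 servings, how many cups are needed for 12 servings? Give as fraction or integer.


Original: 7 cups for 4 servings
Target servings = 12
Scaling factor = 12/4
New amount = 7 * 12/4
= 84/4
= 21 cups

21


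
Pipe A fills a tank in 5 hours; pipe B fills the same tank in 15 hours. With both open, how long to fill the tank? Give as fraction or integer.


Rate of A = 1/5 job per hour
Rate of B = 1/15 job per hour
Combined rate = 1/5 + 1/15
Find common denominator: (15 + 5)/(5*15) = 20/75
Combined rate = 4/15 job per hour
Time together = 1 / (4/15) = 15/4 hours

15/4


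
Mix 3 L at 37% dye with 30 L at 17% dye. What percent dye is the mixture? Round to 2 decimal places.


Solute in mixture 1 = 37% of 3 L = 3*37/100 = 111/100 L
Solute in mixture 2 = 17% of 30 L = 30*17/100 = 51/10 L
Total solute = 111/100 + 51/10 = 621/100 L
Total volume = 3 + 30 = 33 L
Final concentration = 621/100/33 * 100 = 18.82%

18.82


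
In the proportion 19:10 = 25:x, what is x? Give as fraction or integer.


Setting up: 19/10 = 25/x
Cross multiply: 19 * x = 10 * 25
19x = 250
x = 250/19
x = 250/19

250/19


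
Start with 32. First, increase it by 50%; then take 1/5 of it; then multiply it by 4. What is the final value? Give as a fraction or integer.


Start with 32.
Step 1: Increase by 50%: 32 * 150/100 = 48
Step 2: Take 1/5: 48 * 1/5 = 48/5
Step 3: Multiply by 4: 48/5 * 4 = 192/5
Final result = 192/5

192/5


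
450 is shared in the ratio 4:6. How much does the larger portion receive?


Total parts = 4 + 6 = 10
Value per part = 450 / 10 = 45
First share = 4 * 45 = 180
Second share = 6 * 45 = 270
Larger share = 270

270


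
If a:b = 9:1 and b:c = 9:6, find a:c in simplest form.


Given a:b = 9:1 and b:c = 9:6
Make b consistent. Multiply first ratio by 9: a:b = 81:9
Multiply second ratio by 1: b:c = 9:6
Now b = 9 in both, so a:b:c = 81:9:6
Therefore a:c = 81:6
Simplify by GCD: a:c = 27:2

27:2


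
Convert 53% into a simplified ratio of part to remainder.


Part = 53%, Remainder = 47%
Ratio = 53:47
GCD(53, 47) = 1
Simplify: 53:47 = 53:47

53:47


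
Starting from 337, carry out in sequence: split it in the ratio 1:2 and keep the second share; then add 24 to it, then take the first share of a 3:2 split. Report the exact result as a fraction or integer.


Start with 337.
Step 1: Split 1:2, second share = 337 * 2/3 = 674/3
Step 2: Add 24: 674/3+24=746/3; split 3:2 first = 746/3*3/5 = 746/5
Final result = 746/5

746/5


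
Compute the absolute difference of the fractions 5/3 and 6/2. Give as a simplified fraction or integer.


Simplify: 5/3 = 5/3 and 6/2 = 3
Find common denominator: LCD = 3
Convert: 5/3 and 9/3
Difference = |5 - 9|/3 = 4/3
Simplified = 4/3

4/3


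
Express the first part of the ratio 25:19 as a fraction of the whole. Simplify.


Total parts = 25 + 19 = 44
First part fraction = 25/44
Simplify: 25/44 = 25/44

25/44


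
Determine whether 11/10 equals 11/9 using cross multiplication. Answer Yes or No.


Cross multiply to check 11/10 = 11/9
Left cross product: 11 * 9 = 99
Right cross product: 10 * 11 = 110
99 != 110
Not equal, so proportions differ => No

No


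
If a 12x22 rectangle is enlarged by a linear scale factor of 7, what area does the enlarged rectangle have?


Original dimensions: 12 x 22
Enlargement factor = 7
New width = 12 * 7 = 84
New height = 22 * 7 = 154
New area = 84 * 154 = 12936

12936


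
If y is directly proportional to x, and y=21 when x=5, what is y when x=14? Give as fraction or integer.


Direct proportion: y = kx
Find k: k = 21/5 = 21/5
Compute y at x=14: y = 21/5 * 14
y = 294/5

294/5


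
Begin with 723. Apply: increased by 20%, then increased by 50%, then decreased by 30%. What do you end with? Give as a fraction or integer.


Start: 723
Step 1: increase by 20% => multiply by 120/100
  723 * 120/100 = 4338/5
Step 2: increase by 50% => multiply by 150/100
  4338/5 * 150/100 = 6507/5
Step 3: decrease by 30% => multiply by 70/100
  6507/5 * 70/100 = 45549/50
Final value = 45549/50

45549/50


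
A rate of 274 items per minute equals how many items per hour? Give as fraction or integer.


Converting from per minute to per hour
Rate = 274 items per minute
Multiply by 60: 274 * 60
= 16440 items per hour

16440


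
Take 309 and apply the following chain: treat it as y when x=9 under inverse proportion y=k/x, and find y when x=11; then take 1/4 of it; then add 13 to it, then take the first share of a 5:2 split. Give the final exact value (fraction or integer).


Start with 309.
Step 1: Inverse prop: k = (309)*9; new y = k/11 = 309*9/11 = 2781/11
Step 2: Take 1/4: 2781/11 * 1/4 = 2781/44
Step 3: Add 13: 2781/44+13=3353/44; split 5:2 first = 3353/44*5/7 = 2395/44
Final result = 2395/44

2395/44


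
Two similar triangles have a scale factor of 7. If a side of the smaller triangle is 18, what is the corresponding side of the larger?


Similar triangles have proportional sides
Scale factor = 7
Smaller side = 18
Corresponding larger side = 18 * 7
= 126

126


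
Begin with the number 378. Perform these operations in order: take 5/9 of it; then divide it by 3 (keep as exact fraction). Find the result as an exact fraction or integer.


Start with 378.
Step 1: Take 5/9: 378 * 5/9 = 210
Step 2: Divide by 3: 210 / 3 = 70
Final result = 70

70
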